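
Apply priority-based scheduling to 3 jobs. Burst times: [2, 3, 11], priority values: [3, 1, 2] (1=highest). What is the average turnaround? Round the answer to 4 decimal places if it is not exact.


Sort by priority (ascending = highest first):
Order: [(1, 3), (2, 11), (3, 2)]
Completion times:
  Priority 1, burst=3, C=3
  Priority 2, burst=11, C=14
  Priority 3, burst=2, C=16
Average turnaround = 33/3 = 11.0

11.0


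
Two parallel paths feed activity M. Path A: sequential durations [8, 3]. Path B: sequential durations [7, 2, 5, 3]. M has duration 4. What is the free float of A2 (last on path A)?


ES(A2) = sum of predecessors on chain A = 8
EF(A2) = ES + duration = 8 + 3 = 11
Successor of A2 is M. ES(M) = max(sum(A), sum(B)) = max(11, 17) = 17
Free float = ES(successor) - EF(current) = 17 - 11 = 6

6


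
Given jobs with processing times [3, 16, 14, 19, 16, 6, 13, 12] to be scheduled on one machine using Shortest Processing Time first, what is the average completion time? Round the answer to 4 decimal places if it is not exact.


Sort jobs by processing time (SPT order): [3, 6, 12, 13, 14, 16, 16, 19]
Compute completion times sequentially:
  Job 1: processing = 3, completes at 3
  Job 2: processing = 6, completes at 9
  Job 3: processing = 12, completes at 21
  Job 4: processing = 13, completes at 34
  Job 5: processing = 14, completes at 48
  Job 6: processing = 16, completes at 64
  Job 7: processing = 16, completes at 80
  Job 8: processing = 19, completes at 99
Sum of completion times = 358
Average completion time = 358/8 = 44.75

44.75


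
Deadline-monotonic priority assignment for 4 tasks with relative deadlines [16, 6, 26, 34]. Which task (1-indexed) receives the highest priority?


Sort tasks by relative deadline (ascending):
  Task 2: deadline = 6
  Task 1: deadline = 16
  Task 3: deadline = 26
  Task 4: deadline = 34
Priority order (highest first): [2, 1, 3, 4]
Highest priority task = 2

2


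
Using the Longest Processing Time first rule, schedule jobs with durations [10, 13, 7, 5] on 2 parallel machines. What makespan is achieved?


Sort jobs in decreasing order (LPT): [13, 10, 7, 5]
Assign each job to the least loaded machine:
  Machine 1: jobs [13, 5], load = 18
  Machine 2: jobs [10, 7], load = 17
Makespan = max load = 18

18


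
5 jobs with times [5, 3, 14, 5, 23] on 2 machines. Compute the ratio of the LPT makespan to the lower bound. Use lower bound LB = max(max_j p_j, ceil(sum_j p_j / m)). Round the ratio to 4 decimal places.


LPT order: [23, 14, 5, 5, 3]
Machine loads after assignment: [26, 24]
LPT makespan = 26
Lower bound = max(max_job, ceil(total/2)) = max(23, 25) = 25
Ratio = 26 / 25 = 1.04

1.04


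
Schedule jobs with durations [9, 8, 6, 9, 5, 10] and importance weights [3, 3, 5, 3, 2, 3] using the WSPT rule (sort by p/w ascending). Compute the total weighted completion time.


Compute p/w ratios and sort ascending (WSPT): [(6, 5), (5, 2), (8, 3), (9, 3), (9, 3), (10, 3)]
Compute weighted completion times:
  Job (p=6,w=5): C=6, w*C=5*6=30
  Job (p=5,w=2): C=11, w*C=2*11=22
  Job (p=8,w=3): C=19, w*C=3*19=57
  Job (p=9,w=3): C=28, w*C=3*28=84
  Job (p=9,w=3): C=37, w*C=3*37=111
  Job (p=10,w=3): C=47, w*C=3*47=141
Total weighted completion time = 445

445


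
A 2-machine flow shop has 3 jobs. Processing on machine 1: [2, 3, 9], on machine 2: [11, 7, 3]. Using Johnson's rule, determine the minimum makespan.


Apply Johnson's rule:
  Group 1 (a <= b): [(1, 2, 11), (2, 3, 7)]
  Group 2 (a > b): [(3, 9, 3)]
Optimal job order: [1, 2, 3]
Schedule:
  Job 1: M1 done at 2, M2 done at 13
  Job 2: M1 done at 5, M2 done at 20
  Job 3: M1 done at 14, M2 done at 23
Makespan = 23

23


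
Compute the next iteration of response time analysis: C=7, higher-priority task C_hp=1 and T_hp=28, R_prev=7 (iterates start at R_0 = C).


R_next = C + ceil(R_prev / T_hp) * C_hp
ceil(7 / 28) = ceil(0.25) = 1
Interference = 1 * 1 = 1
R_next = 7 + 1 = 8

8


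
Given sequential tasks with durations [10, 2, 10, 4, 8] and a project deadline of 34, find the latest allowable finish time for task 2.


LF(activity 2) = deadline - sum of successor durations
Successors: activities 3 through 5 with durations [10, 4, 8]
Sum of successor durations = 22
LF = 34 - 22 = 12

12


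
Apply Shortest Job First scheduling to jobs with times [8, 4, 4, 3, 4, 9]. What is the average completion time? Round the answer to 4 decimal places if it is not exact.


SJF order (ascending): [3, 4, 4, 4, 8, 9]
Completion times:
  Job 1: burst=3, C=3
  Job 2: burst=4, C=7
  Job 3: burst=4, C=11
  Job 4: burst=4, C=15
  Job 5: burst=8, C=23
  Job 6: burst=9, C=32
Average completion = 91/6 = 15.1667

15.1667


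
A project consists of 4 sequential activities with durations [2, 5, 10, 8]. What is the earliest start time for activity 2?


Activity 2 starts after activities 1 through 1 complete.
Predecessor durations: [2]
ES = 2 = 2

2


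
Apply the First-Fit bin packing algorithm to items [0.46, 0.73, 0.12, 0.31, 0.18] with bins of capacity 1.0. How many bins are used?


Place items sequentially using First-Fit:
  Item 0.46 -> new Bin 1
  Item 0.73 -> new Bin 2
  Item 0.12 -> Bin 1 (now 0.58)
  Item 0.31 -> Bin 1 (now 0.89)
  Item 0.18 -> Bin 2 (now 0.91)
Total bins used = 2

2


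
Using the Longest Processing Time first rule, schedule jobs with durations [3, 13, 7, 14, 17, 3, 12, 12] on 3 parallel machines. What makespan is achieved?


Sort jobs in decreasing order (LPT): [17, 14, 13, 12, 12, 7, 3, 3]
Assign each job to the least loaded machine:
  Machine 1: jobs [17, 7, 3], load = 27
  Machine 2: jobs [14, 12], load = 26
  Machine 3: jobs [13, 12, 3], load = 28
Makespan = max load = 28

28


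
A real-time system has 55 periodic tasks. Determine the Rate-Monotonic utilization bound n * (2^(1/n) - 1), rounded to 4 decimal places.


Compute 2^(1/55) = 1.0126824244
Subtract 1: 1.0126824244 - 1 = 0.0126824244
Multiply by n: 55 * 0.0126824244 = 0.6975333420
Round to 4 dp: 0.6975

0.6975


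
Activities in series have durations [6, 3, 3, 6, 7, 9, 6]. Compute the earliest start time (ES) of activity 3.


Activity 3 starts after activities 1 through 2 complete.
Predecessor durations: [6, 3]
ES = 6 + 3 = 9

9


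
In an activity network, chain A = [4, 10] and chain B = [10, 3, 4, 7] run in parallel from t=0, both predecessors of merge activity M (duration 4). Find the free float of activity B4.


ES(B4) = sum of predecessors on chain B = 17
EF(B4) = ES + duration = 17 + 7 = 24
Successor of B4 is M. ES(M) = max(sum(A), sum(B)) = max(14, 24) = 24
Free float = ES(successor) - EF(current) = 24 - 24 = 0

0


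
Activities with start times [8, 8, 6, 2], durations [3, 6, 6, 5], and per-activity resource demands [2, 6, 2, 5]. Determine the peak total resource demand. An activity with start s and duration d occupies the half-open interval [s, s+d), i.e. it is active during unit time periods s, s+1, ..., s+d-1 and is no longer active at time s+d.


Each activity i is active on [start_i, start_i + duration_i).
Compute total resource usage per time slot:
  t=0: active resources = [], total = 0
  t=1: active resources = [], total = 0
  t=2: active resources = [5], total = 5
  t=3: active resources = [5], total = 5
  t=4: active resources = [5], total = 5
  t=5: active resources = [5], total = 5
  t=6: active resources = [2, 5], total = 7
  t=7: active resources = [2], total = 2
  t=8: active resources = [2, 6, 2], total = 10
  t=9: active resources = [2, 6, 2], total = 10
  t=10: active resources = [2, 6, 2], total = 10
  t=11: active resources = [6, 2], total = 8
  t=12: active resources = [6], total = 6
  t=13: active resources = [6], total = 6
Peak resource demand = 10

10


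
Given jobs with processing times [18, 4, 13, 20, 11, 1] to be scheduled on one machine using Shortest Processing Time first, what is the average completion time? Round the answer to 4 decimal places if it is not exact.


Sort jobs by processing time (SPT order): [1, 4, 11, 13, 18, 20]
Compute completion times sequentially:
  Job 1: processing = 1, completes at 1
  Job 2: processing = 4, completes at 5
  Job 3: processing = 11, completes at 16
  Job 4: processing = 13, completes at 29
  Job 5: processing = 18, completes at 47
  Job 6: processing = 20, completes at 67
Sum of completion times = 165
Average completion time = 165/6 = 27.5

27.5


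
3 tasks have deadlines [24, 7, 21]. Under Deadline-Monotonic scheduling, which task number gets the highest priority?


Sort tasks by relative deadline (ascending):
  Task 2: deadline = 7
  Task 3: deadline = 21
  Task 1: deadline = 24
Priority order (highest first): [2, 3, 1]
Highest priority task = 2

2


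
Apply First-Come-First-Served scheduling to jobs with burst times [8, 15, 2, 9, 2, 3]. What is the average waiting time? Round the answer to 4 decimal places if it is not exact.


FCFS order (as given): [8, 15, 2, 9, 2, 3]
Waiting times:
  Job 1: wait = 0
  Job 2: wait = 8
  Job 3: wait = 23
  Job 4: wait = 25
  Job 5: wait = 34
  Job 6: wait = 36
Sum of waiting times = 126
Average waiting time = 126/6 = 21.0

21.0


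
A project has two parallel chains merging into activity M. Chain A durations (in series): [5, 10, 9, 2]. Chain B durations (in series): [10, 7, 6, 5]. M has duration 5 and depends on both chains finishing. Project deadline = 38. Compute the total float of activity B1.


Forward pass: ES(B1) = sum of predecessors on chain B = 0
EF = ES + duration = 0 + 10 = 10
Backward pass: LF(M) = deadline = 38; LS(M) = 38 - 5 = 33
LF(B1) = LS(M) - sum(successors on chain B) = 33 - 18 = 15
LS = LF - duration = 15 - 10 = 5
Total float = LS - ES = 5 - 0 = 5

5


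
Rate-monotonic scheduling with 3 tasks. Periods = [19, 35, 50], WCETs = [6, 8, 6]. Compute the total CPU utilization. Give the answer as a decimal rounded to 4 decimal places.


Compute individual utilizations (exact fractions):
  Task 1: C/T = 6/19 (approx. 0.3158)
  Task 2: C/T = 8/35 (approx. 0.2286)
  Task 3: C/T = 6/50 = 3/25 (approx. 0.12)
Total utilization U = 6/19 + 8/35 + 3/25 = 2209/3325
Rounded to 4 decimal places: U = 0.6644
RM (Liu & Layland) bound for 3 tasks = 0.779763; compare with U = 2209/3325 (approx. 0.664361)
U <= bound, so schedulable by RM sufficient condition.

0.6644


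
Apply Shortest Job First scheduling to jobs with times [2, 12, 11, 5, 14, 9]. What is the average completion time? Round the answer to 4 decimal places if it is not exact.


SJF order (ascending): [2, 5, 9, 11, 12, 14]
Completion times:
  Job 1: burst=2, C=2
  Job 2: burst=5, C=7
  Job 3: burst=9, C=16
  Job 4: burst=11, C=27
  Job 5: burst=12, C=39
  Job 6: burst=14, C=53
Average completion = 144/6 = 24.0

24.0


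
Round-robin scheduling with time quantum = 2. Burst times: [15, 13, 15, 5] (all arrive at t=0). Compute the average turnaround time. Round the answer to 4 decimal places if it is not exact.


Time quantum = 2
Execution trace:
  J1 runs 2 units, time = 2
  J2 runs 2 units, time = 4
  J3 runs 2 units, time = 6
  J4 runs 2 units, time = 8
  J1 runs 2 units, time = 10
  J2 runs 2 units, time = 12
  J3 runs 2 units, time = 14
  J4 runs 2 units, time = 16
  J1 runs 2 units, time = 18
  J2 runs 2 units, time = 20
  J3 runs 2 units, time = 22
  J4 runs 1 units, time = 23
  J1 runs 2 units, time = 25
  J2 runs 2 units, time = 27
  J3 runs 2 units, time = 29
  J1 runs 2 units, time = 31
  J2 runs 2 units, time = 33
  J3 runs 2 units, time = 35
  J1 runs 2 units, time = 37
  J2 runs 2 units, time = 39
  J3 runs 2 units, time = 41
  J1 runs 2 units, time = 43
  J2 runs 1 units, time = 44
  J3 runs 2 units, time = 46
  J1 runs 1 units, time = 47
  J3 runs 1 units, time = 48
Finish times: [47, 44, 48, 23]
Average turnaround = 162/4 = 40.5

40.5


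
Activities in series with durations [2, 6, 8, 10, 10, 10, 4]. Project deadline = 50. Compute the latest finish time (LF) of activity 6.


LF(activity 6) = deadline - sum of successor durations
Successors: activities 7 through 7 with durations [4]
Sum of successor durations = 4
LF = 50 - 4 = 46

46


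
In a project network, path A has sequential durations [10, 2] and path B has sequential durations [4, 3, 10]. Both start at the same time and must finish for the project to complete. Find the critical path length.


Path A total = 10 + 2 = 12
Path B total = 4 + 3 + 10 = 17
Critical path = longest path = max(12, 17) = 17

17


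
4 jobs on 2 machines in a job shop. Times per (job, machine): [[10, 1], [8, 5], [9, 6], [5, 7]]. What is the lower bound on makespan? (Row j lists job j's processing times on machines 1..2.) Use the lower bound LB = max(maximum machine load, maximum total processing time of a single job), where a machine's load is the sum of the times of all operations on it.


Machine loads:
  Machine 1: 10 + 8 + 9 + 5 = 32
  Machine 2: 1 + 5 + 6 + 7 = 19
Max machine load = 32
Job totals:
  Job 1: 11
  Job 2: 13
  Job 3: 15
  Job 4: 12
Max job total = 15
Lower bound = max(32, 15) = 32

32


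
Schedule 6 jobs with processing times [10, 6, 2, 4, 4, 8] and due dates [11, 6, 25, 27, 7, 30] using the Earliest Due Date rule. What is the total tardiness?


Sort by due date (EDD order): [(6, 6), (4, 7), (10, 11), (2, 25), (4, 27), (8, 30)]
Compute completion times and tardiness:
  Job 1: p=6, d=6, C=6, tardiness=max(0,6-6)=0
  Job 2: p=4, d=7, C=10, tardiness=max(0,10-7)=3
  Job 3: p=10, d=11, C=20, tardiness=max(0,20-11)=9
  Job 4: p=2, d=25, C=22, tardiness=max(0,22-25)=0
  Job 5: p=4, d=27, C=26, tardiness=max(0,26-27)=0
  Job 6: p=8, d=30, C=34, tardiness=max(0,34-30)=4
Total tardiness = 16

16


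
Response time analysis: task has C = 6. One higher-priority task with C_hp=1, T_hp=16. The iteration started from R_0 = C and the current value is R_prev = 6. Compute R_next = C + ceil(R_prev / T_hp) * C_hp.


R_next = C + ceil(R_prev / T_hp) * C_hp
ceil(6 / 16) = ceil(0.375) = 1
Interference = 1 * 1 = 1
R_next = 6 + 1 = 7

7


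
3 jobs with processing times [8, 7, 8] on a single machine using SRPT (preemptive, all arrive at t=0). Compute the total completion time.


Since all jobs arrive at t=0, SRPT equals SPT ordering.
SPT order: [7, 8, 8]
Completion times:
  Job 1: p=7, C=7
  Job 2: p=8, C=15
  Job 3: p=8, C=23
Total completion time = 7 + 15 + 23 = 45

45


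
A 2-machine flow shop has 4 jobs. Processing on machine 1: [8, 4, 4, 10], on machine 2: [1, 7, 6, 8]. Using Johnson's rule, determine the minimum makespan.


Apply Johnson's rule:
  Group 1 (a <= b): [(2, 4, 7), (3, 4, 6)]
  Group 2 (a > b): [(4, 10, 8), (1, 8, 1)]
Optimal job order: [2, 3, 4, 1]
Schedule:
  Job 2: M1 done at 4, M2 done at 11
  Job 3: M1 done at 8, M2 done at 17
  Job 4: M1 done at 18, M2 done at 26
  Job 1: M1 done at 26, M2 done at 27
Makespan = 27

27


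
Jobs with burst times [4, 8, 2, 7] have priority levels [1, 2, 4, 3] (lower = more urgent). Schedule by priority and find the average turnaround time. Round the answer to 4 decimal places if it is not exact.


Sort by priority (ascending = highest first):
Order: [(1, 4), (2, 8), (3, 7), (4, 2)]
Completion times:
  Priority 1, burst=4, C=4
  Priority 2, burst=8, C=12
  Priority 3, burst=7, C=19
  Priority 4, burst=2, C=21
Average turnaround = 56/4 = 14.0

14.0


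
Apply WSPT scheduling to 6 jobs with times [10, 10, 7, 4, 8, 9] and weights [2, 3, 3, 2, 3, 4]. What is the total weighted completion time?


Compute p/w ratios and sort ascending (WSPT): [(4, 2), (9, 4), (7, 3), (8, 3), (10, 3), (10, 2)]
Compute weighted completion times:
  Job (p=4,w=2): C=4, w*C=2*4=8
  Job (p=9,w=4): C=13, w*C=4*13=52
  Job (p=7,w=3): C=20, w*C=3*20=60
  Job (p=8,w=3): C=28, w*C=3*28=84
  Job (p=10,w=3): C=38, w*C=3*38=114
  Job (p=10,w=2): C=48, w*C=2*48=96
Total weighted completion time = 414

414


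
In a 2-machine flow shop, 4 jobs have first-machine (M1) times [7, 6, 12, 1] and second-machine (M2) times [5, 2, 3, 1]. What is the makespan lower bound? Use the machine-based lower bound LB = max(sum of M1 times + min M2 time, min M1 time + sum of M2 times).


LB1 = sum(M1 times) + min(M2 times) = 26 + 1 = 27
LB2 = min(M1 times) + sum(M2 times) = 1 + 11 = 12
Lower bound = max(LB1, LB2) = max(27, 12) = 27

27


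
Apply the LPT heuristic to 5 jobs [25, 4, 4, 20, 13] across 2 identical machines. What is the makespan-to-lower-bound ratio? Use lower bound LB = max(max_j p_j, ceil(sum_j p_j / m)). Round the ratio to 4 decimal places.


LPT order: [25, 20, 13, 4, 4]
Machine loads after assignment: [33, 33]
LPT makespan = 33
Lower bound = max(max_job, ceil(total/2)) = max(25, 33) = 33
Ratio = 33 / 33 = 1.0

1.0


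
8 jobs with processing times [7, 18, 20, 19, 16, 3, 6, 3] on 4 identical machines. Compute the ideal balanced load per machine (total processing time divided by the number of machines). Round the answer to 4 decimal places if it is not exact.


Total processing time = 7 + 18 + 20 + 19 + 16 + 3 + 6 + 3 = 92
Number of machines = 4
Ideal balanced load = 92 / 4 = 23.0

23.0


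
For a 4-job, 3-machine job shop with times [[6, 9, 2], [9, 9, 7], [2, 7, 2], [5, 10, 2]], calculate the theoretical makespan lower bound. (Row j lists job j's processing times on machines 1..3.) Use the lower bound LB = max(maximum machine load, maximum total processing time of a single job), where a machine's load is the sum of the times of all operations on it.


Machine loads:
  Machine 1: 6 + 9 + 2 + 5 = 22
  Machine 2: 9 + 9 + 7 + 10 = 35
  Machine 3: 2 + 7 + 2 + 2 = 13
Max machine load = 35
Job totals:
  Job 1: 17
  Job 2: 25
  Job 3: 11
  Job 4: 17
Max job total = 25
Lower bound = max(35, 25) = 35

35


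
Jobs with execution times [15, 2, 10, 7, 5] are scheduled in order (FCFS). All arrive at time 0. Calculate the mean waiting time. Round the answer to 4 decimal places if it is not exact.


FCFS order (as given): [15, 2, 10, 7, 5]
Waiting times:
  Job 1: wait = 0
  Job 2: wait = 15
  Job 3: wait = 17
  Job 4: wait = 27
  Job 5: wait = 34
Sum of waiting times = 93
Average waiting time = 93/5 = 18.6

18.6


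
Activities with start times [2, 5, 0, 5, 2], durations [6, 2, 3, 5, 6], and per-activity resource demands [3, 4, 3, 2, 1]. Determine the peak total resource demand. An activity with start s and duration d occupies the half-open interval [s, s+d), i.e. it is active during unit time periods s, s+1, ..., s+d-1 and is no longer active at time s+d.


Each activity i is active on [start_i, start_i + duration_i).
Compute total resource usage per time slot:
  t=0: active resources = [3], total = 3
  t=1: active resources = [3], total = 3
  t=2: active resources = [3, 3, 1], total = 7
  t=3: active resources = [3, 1], total = 4
  t=4: active resources = [3, 1], total = 4
  t=5: active resources = [3, 4, 2, 1], total = 10
  t=6: active resources = [3, 4, 2, 1], total = 10
  t=7: active resources = [3, 2, 1], total = 6
  t=8: active resources = [2], total = 2
  t=9: active resources = [2], total = 2
Peak resource demand = 10

10


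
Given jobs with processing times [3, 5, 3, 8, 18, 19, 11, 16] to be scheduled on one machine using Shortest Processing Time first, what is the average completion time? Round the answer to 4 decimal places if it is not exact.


Sort jobs by processing time (SPT order): [3, 3, 5, 8, 11, 16, 18, 19]
Compute completion times sequentially:
  Job 1: processing = 3, completes at 3
  Job 2: processing = 3, completes at 6
  Job 3: processing = 5, completes at 11
  Job 4: processing = 8, completes at 19
  Job 5: processing = 11, completes at 30
  Job 6: processing = 16, completes at 46
  Job 7: processing = 18, completes at 64
  Job 8: processing = 19, completes at 83
Sum of completion times = 262
Average completion time = 262/8 = 32.75

32.75


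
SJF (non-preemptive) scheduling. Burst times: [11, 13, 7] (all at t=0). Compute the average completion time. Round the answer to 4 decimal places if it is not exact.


SJF order (ascending): [7, 11, 13]
Completion times:
  Job 1: burst=7, C=7
  Job 2: burst=11, C=18
  Job 3: burst=13, C=31
Average completion = 56/3 = 18.6667

18.6667


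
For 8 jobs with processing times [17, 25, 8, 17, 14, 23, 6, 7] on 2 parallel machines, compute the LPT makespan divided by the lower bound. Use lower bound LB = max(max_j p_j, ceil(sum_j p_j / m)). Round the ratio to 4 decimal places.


LPT order: [25, 23, 17, 17, 14, 8, 7, 6]
Machine loads after assignment: [57, 60]
LPT makespan = 60
Lower bound = max(max_job, ceil(total/2)) = max(25, 59) = 59
Ratio = 60 / 59 = 1.0169

1.0169


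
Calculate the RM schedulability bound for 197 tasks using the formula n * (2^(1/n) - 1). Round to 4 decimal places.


Compute 2^(1/197) = 1.0035247108
Subtract 1: 1.0035247108 - 1 = 0.0035247108
Multiply by n: 197 * 0.0035247108 = 0.6943680276
Round to 4 dp: 0.6944

0.6944


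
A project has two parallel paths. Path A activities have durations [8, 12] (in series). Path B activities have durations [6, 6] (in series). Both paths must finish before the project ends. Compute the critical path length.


Path A total = 8 + 12 = 20
Path B total = 6 + 6 = 12
Critical path = longest path = max(20, 12) = 20

20


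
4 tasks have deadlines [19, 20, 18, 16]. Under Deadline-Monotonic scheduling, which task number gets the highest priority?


Sort tasks by relative deadline (ascending):
  Task 4: deadline = 16
  Task 3: deadline = 18
  Task 1: deadline = 19
  Task 2: deadline = 20
Priority order (highest first): [4, 3, 1, 2]
Highest priority task = 4

4


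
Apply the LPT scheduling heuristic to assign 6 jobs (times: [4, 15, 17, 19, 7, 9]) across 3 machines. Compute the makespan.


Sort jobs in decreasing order (LPT): [19, 17, 15, 9, 7, 4]
Assign each job to the least loaded machine:
  Machine 1: jobs [19, 4], load = 23
  Machine 2: jobs [17, 7], load = 24
  Machine 3: jobs [15, 9], load = 24
Makespan = max load = 24

24


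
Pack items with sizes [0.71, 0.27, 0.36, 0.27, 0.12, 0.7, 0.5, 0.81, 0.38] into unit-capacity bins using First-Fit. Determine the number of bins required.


Place items sequentially using First-Fit:
  Item 0.71 -> new Bin 1
  Item 0.27 -> Bin 1 (now 0.98)
  Item 0.36 -> new Bin 2
  Item 0.27 -> Bin 2 (now 0.63)
  Item 0.12 -> Bin 2 (now 0.75)
  Item 0.7 -> new Bin 3
  Item 0.5 -> new Bin 4
  Item 0.81 -> new Bin 5
  Item 0.38 -> Bin 4 (now 0.88)
Total bins used = 5

5


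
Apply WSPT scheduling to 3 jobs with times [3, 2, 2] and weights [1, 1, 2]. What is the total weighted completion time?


Compute p/w ratios and sort ascending (WSPT): [(2, 2), (2, 1), (3, 1)]
Compute weighted completion times:
  Job (p=2,w=2): C=2, w*C=2*2=4
  Job (p=2,w=1): C=4, w*C=1*4=4
  Job (p=3,w=1): C=7, w*C=1*7=7
Total weighted completion time = 15

15


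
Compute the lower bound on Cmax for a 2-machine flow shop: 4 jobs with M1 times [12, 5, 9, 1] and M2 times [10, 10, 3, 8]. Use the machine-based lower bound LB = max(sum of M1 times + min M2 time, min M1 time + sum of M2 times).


LB1 = sum(M1 times) + min(M2 times) = 27 + 3 = 30
LB2 = min(M1 times) + sum(M2 times) = 1 + 31 = 32
Lower bound = max(LB1, LB2) = max(30, 32) = 32

32


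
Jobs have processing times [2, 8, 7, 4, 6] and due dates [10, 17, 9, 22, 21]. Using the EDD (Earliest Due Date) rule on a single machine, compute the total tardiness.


Sort by due date (EDD order): [(7, 9), (2, 10), (8, 17), (6, 21), (4, 22)]
Compute completion times and tardiness:
  Job 1: p=7, d=9, C=7, tardiness=max(0,7-9)=0
  Job 2: p=2, d=10, C=9, tardiness=max(0,9-10)=0
  Job 3: p=8, d=17, C=17, tardiness=max(0,17-17)=0
  Job 4: p=6, d=21, C=23, tardiness=max(0,23-21)=2
  Job 5: p=4, d=22, C=27, tardiness=max(0,27-22)=5
Total tardiness = 7

7


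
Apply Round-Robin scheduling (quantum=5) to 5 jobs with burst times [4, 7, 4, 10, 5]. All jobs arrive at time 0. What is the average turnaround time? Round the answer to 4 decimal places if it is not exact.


Time quantum = 5
Execution trace:
  J1 runs 4 units, time = 4
  J2 runs 5 units, time = 9
  J3 runs 4 units, time = 13
  J4 runs 5 units, time = 18
  J5 runs 5 units, time = 23
  J2 runs 2 units, time = 25
  J4 runs 5 units, time = 30
Finish times: [4, 25, 13, 30, 23]
Average turnaround = 95/5 = 19.0

19.0


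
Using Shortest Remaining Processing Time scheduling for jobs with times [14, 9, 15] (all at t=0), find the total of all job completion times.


Since all jobs arrive at t=0, SRPT equals SPT ordering.
SPT order: [9, 14, 15]
Completion times:
  Job 1: p=9, C=9
  Job 2: p=14, C=23
  Job 3: p=15, C=38
Total completion time = 9 + 23 + 38 = 70

70


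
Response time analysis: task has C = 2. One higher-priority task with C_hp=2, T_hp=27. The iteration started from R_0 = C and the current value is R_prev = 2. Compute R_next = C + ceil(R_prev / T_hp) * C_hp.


R_next = C + ceil(R_prev / T_hp) * C_hp
ceil(2 / 27) = ceil(0.0741) = 1
Interference = 1 * 2 = 2
R_next = 2 + 2 = 4

4


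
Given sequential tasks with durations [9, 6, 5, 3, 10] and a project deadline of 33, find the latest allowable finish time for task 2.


LF(activity 2) = deadline - sum of successor durations
Successors: activities 3 through 5 with durations [5, 3, 10]
Sum of successor durations = 18
LF = 33 - 18 = 15

15


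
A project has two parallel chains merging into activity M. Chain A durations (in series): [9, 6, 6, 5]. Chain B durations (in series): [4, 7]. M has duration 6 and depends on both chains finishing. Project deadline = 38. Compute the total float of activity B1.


Forward pass: ES(B1) = sum of predecessors on chain B = 0
EF = ES + duration = 0 + 4 = 4
Backward pass: LF(M) = deadline = 38; LS(M) = 38 - 6 = 32
LF(B1) = LS(M) - sum(successors on chain B) = 32 - 7 = 25
LS = LF - duration = 25 - 4 = 21
Total float = LS - ES = 21 - 0 = 21

21


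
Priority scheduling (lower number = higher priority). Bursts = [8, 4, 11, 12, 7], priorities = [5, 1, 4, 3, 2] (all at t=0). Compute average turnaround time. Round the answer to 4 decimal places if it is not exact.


Sort by priority (ascending = highest first):
Order: [(1, 4), (2, 7), (3, 12), (4, 11), (5, 8)]
Completion times:
  Priority 1, burst=4, C=4
  Priority 2, burst=7, C=11
  Priority 3, burst=12, C=23
  Priority 4, burst=11, C=34
  Priority 5, burst=8, C=42
Average turnaround = 114/5 = 22.8

22.8


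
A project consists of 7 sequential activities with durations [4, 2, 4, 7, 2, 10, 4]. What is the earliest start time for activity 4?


Activity 4 starts after activities 1 through 3 complete.
Predecessor durations: [4, 2, 4]
ES = 4 + 2 + 4 = 10

10


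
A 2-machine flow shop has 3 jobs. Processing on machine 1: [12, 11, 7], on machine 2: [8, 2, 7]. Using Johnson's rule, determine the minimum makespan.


Apply Johnson's rule:
  Group 1 (a <= b): [(3, 7, 7)]
  Group 2 (a > b): [(1, 12, 8), (2, 11, 2)]
Optimal job order: [3, 1, 2]
Schedule:
  Job 3: M1 done at 7, M2 done at 14
  Job 1: M1 done at 19, M2 done at 27
  Job 2: M1 done at 30, M2 done at 32
Makespan = 32

32


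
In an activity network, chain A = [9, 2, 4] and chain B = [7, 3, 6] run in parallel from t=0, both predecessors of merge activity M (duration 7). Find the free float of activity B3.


ES(B3) = sum of predecessors on chain B = 10
EF(B3) = ES + duration = 10 + 6 = 16
Successor of B3 is M. ES(M) = max(sum(A), sum(B)) = max(15, 16) = 16
Free float = ES(successor) - EF(current) = 16 - 16 = 0

0


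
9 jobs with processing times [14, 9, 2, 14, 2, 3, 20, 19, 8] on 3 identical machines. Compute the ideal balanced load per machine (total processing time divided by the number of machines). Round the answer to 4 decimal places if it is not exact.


Total processing time = 14 + 9 + 2 + 14 + 2 + 3 + 20 + 19 + 8 = 91
Number of machines = 3
Ideal balanced load = 91 / 3 = 30.3333

30.3333


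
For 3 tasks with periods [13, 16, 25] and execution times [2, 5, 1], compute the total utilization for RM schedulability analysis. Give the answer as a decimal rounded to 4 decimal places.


Compute individual utilizations (exact fractions):
  Task 1: C/T = 2/13 (approx. 0.1538)
  Task 2: C/T = 5/16 (approx. 0.3125)
  Task 3: C/T = 1/25 (approx. 0.04)
Total utilization U = 2/13 + 5/16 + 1/25 = 2633/5200
Rounded to 4 decimal places: U = 0.5063
RM (Liu & Layland) bound for 3 tasks = 0.779763; compare with U = 2633/5200 (approx. 0.506346)
U <= bound, so schedulable by RM sufficient condition.

0.5063


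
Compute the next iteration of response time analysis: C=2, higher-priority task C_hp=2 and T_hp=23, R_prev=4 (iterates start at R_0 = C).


R_next = C + ceil(R_prev / T_hp) * C_hp
ceil(4 / 23) = ceil(0.1739) = 1
Interference = 1 * 2 = 2
R_next = 2 + 2 = 4
R_next = R_prev, so the iteration has converged (response time = 4).

4


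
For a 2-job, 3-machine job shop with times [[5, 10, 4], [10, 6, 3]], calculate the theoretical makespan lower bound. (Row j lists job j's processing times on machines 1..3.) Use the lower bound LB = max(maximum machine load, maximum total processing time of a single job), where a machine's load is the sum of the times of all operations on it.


Machine loads:
  Machine 1: 5 + 10 = 15
  Machine 2: 10 + 6 = 16
  Machine 3: 4 + 3 = 7
Max machine load = 16
Job totals:
  Job 1: 19
  Job 2: 19
Max job total = 19
Lower bound = max(16, 19) = 19

19


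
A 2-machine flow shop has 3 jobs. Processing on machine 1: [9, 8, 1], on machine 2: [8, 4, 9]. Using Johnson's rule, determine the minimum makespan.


Apply Johnson's rule:
  Group 1 (a <= b): [(3, 1, 9)]
  Group 2 (a > b): [(1, 9, 8), (2, 8, 4)]
Optimal job order: [3, 1, 2]
Schedule:
  Job 3: M1 done at 1, M2 done at 10
  Job 1: M1 done at 10, M2 done at 18
  Job 2: M1 done at 18, M2 done at 22
Makespan = 22

22


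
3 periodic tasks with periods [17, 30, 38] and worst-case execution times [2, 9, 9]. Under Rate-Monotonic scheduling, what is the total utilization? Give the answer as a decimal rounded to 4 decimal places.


Compute individual utilizations (exact fractions):
  Task 1: C/T = 2/17 (approx. 0.1176)
  Task 2: C/T = 9/30 = 3/10 (approx. 0.3)
  Task 3: C/T = 9/38 (approx. 0.2368)
Total utilization U = 2/17 + 3/10 + 9/38 = 1057/1615
Rounded to 4 decimal places: U = 0.6545
RM (Liu & Layland) bound for 3 tasks = 0.779763; compare with U = 1057/1615 (approx. 0.654489)
U <= bound, so schedulable by RM sufficient condition.

0.6545


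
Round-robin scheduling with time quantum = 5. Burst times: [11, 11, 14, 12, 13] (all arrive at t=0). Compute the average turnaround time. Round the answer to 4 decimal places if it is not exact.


Time quantum = 5
Execution trace:
  J1 runs 5 units, time = 5
  J2 runs 5 units, time = 10
  J3 runs 5 units, time = 15
  J4 runs 5 units, time = 20
  J5 runs 5 units, time = 25
  J1 runs 5 units, time = 30
  J2 runs 5 units, time = 35
  J3 runs 5 units, time = 40
  J4 runs 5 units, time = 45
  J5 runs 5 units, time = 50
  J1 runs 1 units, time = 51
  J2 runs 1 units, time = 52
  J3 runs 4 units, time = 56
  J4 runs 2 units, time = 58
  J5 runs 3 units, time = 61
Finish times: [51, 52, 56, 58, 61]
Average turnaround = 278/5 = 55.6

55.6


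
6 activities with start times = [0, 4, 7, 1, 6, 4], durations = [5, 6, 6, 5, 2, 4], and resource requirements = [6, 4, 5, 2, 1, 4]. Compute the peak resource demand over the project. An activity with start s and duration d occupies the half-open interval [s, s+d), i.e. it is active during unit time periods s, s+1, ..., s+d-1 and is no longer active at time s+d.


Each activity i is active on [start_i, start_i + duration_i).
Compute total resource usage per time slot:
  t=0: active resources = [6], total = 6
  t=1: active resources = [6, 2], total = 8
  t=2: active resources = [6, 2], total = 8
  t=3: active resources = [6, 2], total = 8
  t=4: active resources = [6, 4, 2, 4], total = 16
  t=5: active resources = [4, 2, 4], total = 10
  t=6: active resources = [4, 1, 4], total = 9
  t=7: active resources = [4, 5, 1, 4], total = 14
  t=8: active resources = [4, 5], total = 9
  t=9: active resources = [4, 5], total = 9
  t=10: active resources = [5], total = 5
  t=11: active resources = [5], total = 5
  t=12: active resources = [5], total = 5
Peak resource demand = 16

16


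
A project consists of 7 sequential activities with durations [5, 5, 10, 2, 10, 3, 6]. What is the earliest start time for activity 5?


Activity 5 starts after activities 1 through 4 complete.
Predecessor durations: [5, 5, 10, 2]
ES = 5 + 5 + 10 + 2 = 22

22


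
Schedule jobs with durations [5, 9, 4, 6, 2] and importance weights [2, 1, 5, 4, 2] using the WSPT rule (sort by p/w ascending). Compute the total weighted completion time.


Compute p/w ratios and sort ascending (WSPT): [(4, 5), (2, 2), (6, 4), (5, 2), (9, 1)]
Compute weighted completion times:
  Job (p=4,w=5): C=4, w*C=5*4=20
  Job (p=2,w=2): C=6, w*C=2*6=12
  Job (p=6,w=4): C=12, w*C=4*12=48
  Job (p=5,w=2): C=17, w*C=2*17=34
  Job (p=9,w=1): C=26, w*C=1*26=26
Total weighted completion time = 140

140


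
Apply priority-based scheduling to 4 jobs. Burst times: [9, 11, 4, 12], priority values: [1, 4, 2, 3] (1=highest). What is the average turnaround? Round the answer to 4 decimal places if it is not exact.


Sort by priority (ascending = highest first):
Order: [(1, 9), (2, 4), (3, 12), (4, 11)]
Completion times:
  Priority 1, burst=9, C=9
  Priority 2, burst=4, C=13
  Priority 3, burst=12, C=25
  Priority 4, burst=11, C=36
Average turnaround = 83/4 = 20.75

20.75


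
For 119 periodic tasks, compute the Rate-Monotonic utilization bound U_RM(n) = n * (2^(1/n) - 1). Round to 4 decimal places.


Compute 2^(1/119) = 1.0058417632
Subtract 1: 1.0058417632 - 1 = 0.0058417632
Multiply by n: 119 * 0.0058417632 = 0.6951698208
Round to 4 dp: 0.6952

0.6952


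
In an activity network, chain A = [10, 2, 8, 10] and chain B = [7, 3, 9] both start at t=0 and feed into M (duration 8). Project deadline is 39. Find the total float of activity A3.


Forward pass: ES(A3) = sum of predecessors on chain A = 12
EF = ES + duration = 12 + 8 = 20
Backward pass: LF(M) = deadline = 39; LS(M) = 39 - 8 = 31
LF(A3) = LS(M) - sum(successors on chain A) = 31 - 10 = 21
LS = LF - duration = 21 - 8 = 13
Total float = LS - ES = 13 - 12 = 1

1


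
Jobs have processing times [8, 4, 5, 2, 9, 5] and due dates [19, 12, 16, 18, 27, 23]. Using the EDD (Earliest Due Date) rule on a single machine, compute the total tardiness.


Sort by due date (EDD order): [(4, 12), (5, 16), (2, 18), (8, 19), (5, 23), (9, 27)]
Compute completion times and tardiness:
  Job 1: p=4, d=12, C=4, tardiness=max(0,4-12)=0
  Job 2: p=5, d=16, C=9, tardiness=max(0,9-16)=0
  Job 3: p=2, d=18, C=11, tardiness=max(0,11-18)=0
  Job 4: p=8, d=19, C=19, tardiness=max(0,19-19)=0
  Job 5: p=5, d=23, C=24, tardiness=max(0,24-23)=1
  Job 6: p=9, d=27, C=33, tardiness=max(0,33-27)=6
Total tardiness = 7

7


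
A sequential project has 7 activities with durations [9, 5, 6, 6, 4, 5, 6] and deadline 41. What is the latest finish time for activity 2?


LF(activity 2) = deadline - sum of successor durations
Successors: activities 3 through 7 with durations [6, 6, 4, 5, 6]
Sum of successor durations = 27
LF = 41 - 27 = 14

14


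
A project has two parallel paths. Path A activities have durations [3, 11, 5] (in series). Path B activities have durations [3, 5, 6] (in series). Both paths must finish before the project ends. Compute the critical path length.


Path A total = 3 + 11 + 5 = 19
Path B total = 3 + 5 + 6 = 14
Critical path = longest path = max(19, 14) = 19

19


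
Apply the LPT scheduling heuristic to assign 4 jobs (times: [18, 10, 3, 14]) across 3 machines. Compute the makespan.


Sort jobs in decreasing order (LPT): [18, 14, 10, 3]
Assign each job to the least loaded machine:
  Machine 1: jobs [18], load = 18
  Machine 2: jobs [14], load = 14
  Machine 3: jobs [10, 3], load = 13
Makespan = max load = 18

18


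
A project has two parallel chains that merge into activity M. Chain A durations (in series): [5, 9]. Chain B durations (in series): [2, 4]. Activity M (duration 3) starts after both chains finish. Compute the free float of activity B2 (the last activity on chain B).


ES(B2) = sum of predecessors on chain B = 2
EF(B2) = ES + duration = 2 + 4 = 6
Successor of B2 is M. ES(M) = max(sum(A), sum(B)) = max(14, 6) = 14
Free float = ES(successor) - EF(current) = 14 - 6 = 8

8


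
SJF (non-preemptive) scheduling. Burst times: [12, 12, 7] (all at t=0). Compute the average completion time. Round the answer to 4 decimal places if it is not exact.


SJF order (ascending): [7, 12, 12]
Completion times:
  Job 1: burst=7, C=7
  Job 2: burst=12, C=19
  Job 3: burst=12, C=31
Average completion = 57/3 = 19.0

19.0


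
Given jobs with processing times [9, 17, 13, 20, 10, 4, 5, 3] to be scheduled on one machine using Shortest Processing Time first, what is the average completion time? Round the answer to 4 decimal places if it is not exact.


Sort jobs by processing time (SPT order): [3, 4, 5, 9, 10, 13, 17, 20]
Compute completion times sequentially:
  Job 1: processing = 3, completes at 3
  Job 2: processing = 4, completes at 7
  Job 3: processing = 5, completes at 12
  Job 4: processing = 9, completes at 21
  Job 5: processing = 10, completes at 31
  Job 6: processing = 13, completes at 44
  Job 7: processing = 17, completes at 61
  Job 8: processing = 20, completes at 81
Sum of completion times = 260
Average completion time = 260/8 = 32.5

32.5


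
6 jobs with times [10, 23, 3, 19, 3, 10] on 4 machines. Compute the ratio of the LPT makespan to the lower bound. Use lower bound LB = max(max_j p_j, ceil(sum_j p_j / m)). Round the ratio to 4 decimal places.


LPT order: [23, 19, 10, 10, 3, 3]
Machine loads after assignment: [23, 19, 13, 13]
LPT makespan = 23
Lower bound = max(max_job, ceil(total/4)) = max(23, 17) = 23
Ratio = 23 / 23 = 1.0

1.0


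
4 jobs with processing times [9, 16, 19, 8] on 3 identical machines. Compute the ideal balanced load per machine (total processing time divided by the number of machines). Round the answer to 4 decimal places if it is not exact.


Total processing time = 9 + 16 + 19 + 8 = 52
Number of machines = 3
Ideal balanced load = 52 / 3 = 17.3333

17.3333


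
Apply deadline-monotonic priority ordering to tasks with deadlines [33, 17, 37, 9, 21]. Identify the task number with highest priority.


Sort tasks by relative deadline (ascending):
  Task 4: deadline = 9
  Task 2: deadline = 17
  Task 5: deadline = 21
  Task 1: deadline = 33
  Task 3: deadline = 37
Priority order (highest first): [4, 2, 5, 1, 3]
Highest priority task = 4

4


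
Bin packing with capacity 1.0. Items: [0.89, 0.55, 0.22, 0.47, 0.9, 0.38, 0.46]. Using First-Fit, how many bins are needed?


Place items sequentially using First-Fit:
  Item 0.89 -> new Bin 1
  Item 0.55 -> new Bin 2
  Item 0.22 -> Bin 2 (now 0.77)
  Item 0.47 -> new Bin 3
  Item 0.9 -> new Bin 4
  Item 0.38 -> Bin 3 (now 0.85)
  Item 0.46 -> new Bin 5
Total bins used = 5

5


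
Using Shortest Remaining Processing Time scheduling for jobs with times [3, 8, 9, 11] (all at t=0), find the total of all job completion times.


Since all jobs arrive at t=0, SRPT equals SPT ordering.
SPT order: [3, 8, 9, 11]
Completion times:
  Job 1: p=3, C=3
  Job 2: p=8, C=11
  Job 3: p=9, C=20
  Job 4: p=11, C=31
Total completion time = 3 + 11 + 20 + 31 = 65

65


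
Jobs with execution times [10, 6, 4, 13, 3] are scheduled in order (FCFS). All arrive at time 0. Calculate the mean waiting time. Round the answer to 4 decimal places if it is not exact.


FCFS order (as given): [10, 6, 4, 13, 3]
Waiting times:
  Job 1: wait = 0
  Job 2: wait = 10
  Job 3: wait = 16
  Job 4: wait = 20
  Job 5: wait = 33
Sum of waiting times = 79
Average waiting time = 79/5 = 15.8

15.8


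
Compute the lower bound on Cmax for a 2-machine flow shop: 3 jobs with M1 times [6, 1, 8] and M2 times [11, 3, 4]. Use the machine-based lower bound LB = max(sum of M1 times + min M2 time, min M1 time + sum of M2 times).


LB1 = sum(M1 times) + min(M2 times) = 15 + 3 = 18
LB2 = min(M1 times) + sum(M2 times) = 1 + 18 = 19
Lower bound = max(LB1, LB2) = max(18, 19) = 19

19
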